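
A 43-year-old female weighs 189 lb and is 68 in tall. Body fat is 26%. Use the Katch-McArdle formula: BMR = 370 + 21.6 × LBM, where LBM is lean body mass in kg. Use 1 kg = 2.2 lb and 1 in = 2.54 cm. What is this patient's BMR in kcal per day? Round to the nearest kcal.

Convert to metric: weight = 189 ÷ 2.2 = 85.9091 kg; height = 68 × 2.54 = 172.72 cm.
LBM = 85.9091 × (1 − 0.26) = 63.5727 kg. Katch-McArdle: BMR = 370 + 21.6 × 63.5727 = 1743.1709 kcal/day.

1743 kcal per day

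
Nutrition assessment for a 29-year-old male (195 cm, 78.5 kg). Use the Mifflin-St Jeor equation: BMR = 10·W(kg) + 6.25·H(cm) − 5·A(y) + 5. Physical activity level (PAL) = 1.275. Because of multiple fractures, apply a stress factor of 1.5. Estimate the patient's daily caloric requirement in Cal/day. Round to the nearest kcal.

3564 Cal/day

Mifflin-St Jeor (male): BMR = 10(78.5) + 6.25(195) − 5(29) + 5 = 785 + 1218.75 − 145 + 5 = 1863.75 kcal/day.
TEE = BMR × activity factor = 1863.75 × 1.275 = 2376.2813 kcal/day.
Apply stress factor: 2376.2813 × 1.5 = 3564.4219 kcal/day.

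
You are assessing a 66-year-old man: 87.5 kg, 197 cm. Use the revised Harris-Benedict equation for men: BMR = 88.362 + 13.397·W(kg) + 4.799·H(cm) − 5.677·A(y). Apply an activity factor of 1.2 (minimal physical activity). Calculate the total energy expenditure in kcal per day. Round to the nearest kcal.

Harris-Benedict: BMR = 88.362 + 13.397(87.5) + 4.799(197) − 5.677(66) = 1831.3205 kcal/day.
TEE = BMR × activity factor = 1831.3205 × 1.2 = 2197.5846 kcal/day.

2198 kcal per day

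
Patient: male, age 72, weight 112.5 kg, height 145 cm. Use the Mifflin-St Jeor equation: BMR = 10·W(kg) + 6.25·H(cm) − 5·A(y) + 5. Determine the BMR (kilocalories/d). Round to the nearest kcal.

1676 kilocalories/d

Mifflin-St Jeor (male): BMR = 10(112.5) + 6.25(145) − 5(72) + 5 = 1125 + 906.25 − 360 + 5 = 1676.25 kcal/day.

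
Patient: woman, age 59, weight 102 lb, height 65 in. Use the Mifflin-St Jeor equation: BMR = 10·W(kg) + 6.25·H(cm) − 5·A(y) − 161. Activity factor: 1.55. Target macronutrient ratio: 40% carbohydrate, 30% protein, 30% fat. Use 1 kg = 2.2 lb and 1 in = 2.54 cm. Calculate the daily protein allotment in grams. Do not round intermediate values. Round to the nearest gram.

121 g/day

Convert to metric: weight = 102 ÷ 2.2 = 46.3636 kg; height = 65 × 2.54 = 165.1 cm.
Mifflin-St Jeor (female): BMR = 10(46.3636) + 6.25(165.1) − 5(59) − 161 = 463.6364 + 1031.875 − 295 − 161 = 1039.5114 kcal/day.
TEE = 1039.5114 × 1.55 = 1611.2426 kcal/day.
Protein energy = 30% × 1611.2426 = 483.3728 kcal.
Protein = 483.3728 ÷ 4 kcal/g = 120.8432 g.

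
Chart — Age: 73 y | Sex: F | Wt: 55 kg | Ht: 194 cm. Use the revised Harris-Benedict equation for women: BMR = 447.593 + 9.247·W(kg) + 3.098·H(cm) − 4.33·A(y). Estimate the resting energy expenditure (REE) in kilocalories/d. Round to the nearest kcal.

Harris-Benedict: BMR = 447.593 + 9.247(55) + 3.098(194) − 4.33(73) = 1241.1 kcal/day.

1241 kilocalories/d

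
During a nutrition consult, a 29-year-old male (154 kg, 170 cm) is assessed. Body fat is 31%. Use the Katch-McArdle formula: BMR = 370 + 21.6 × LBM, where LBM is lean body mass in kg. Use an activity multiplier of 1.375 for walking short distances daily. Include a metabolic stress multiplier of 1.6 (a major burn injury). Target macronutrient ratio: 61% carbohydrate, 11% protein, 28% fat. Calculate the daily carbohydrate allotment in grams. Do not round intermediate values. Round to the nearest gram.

LBM = 154 × (1 − 0.31) = 106.26 kg. Katch-McArdle: BMR = 370 + 21.6 × 106.26 = 2665.216 kcal/day.
TEE = 2665.216 × 1.375 = 3664.672 kcal/day.
With stress factor 1.6: 3664.672 × 1.6 = 5863.4752 kcal/day.
Carbohydrate energy = 61% × 5863.4752 = 3576.7199 kcal.
Carbohydrate = 3576.7199 ÷ 4 kcal/g = 894.18 g.

894 g/day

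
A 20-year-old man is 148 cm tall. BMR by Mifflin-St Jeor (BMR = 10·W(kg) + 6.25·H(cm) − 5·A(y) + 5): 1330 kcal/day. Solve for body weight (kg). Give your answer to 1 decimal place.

50.0 kg

1330 = 10·W + 6.25(148) − 5(20) + 5
10·W = 1330 − 830 = 500, so W = 50 kg.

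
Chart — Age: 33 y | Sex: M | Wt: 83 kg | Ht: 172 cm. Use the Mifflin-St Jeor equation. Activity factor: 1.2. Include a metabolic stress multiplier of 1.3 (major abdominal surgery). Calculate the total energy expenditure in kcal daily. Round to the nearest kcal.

2722 kcal daily

Mifflin-St Jeor (male): BMR = 10(83) + 6.25(172) − 5(33) + 5 = 830 + 1075 − 165 + 5 = 1745 kcal/day.
TEE = BMR × activity factor = 1745 × 1.2 = 2094 kcal/day.
Apply stress factor: 2094 × 1.3 = 2722.2 kcal/day.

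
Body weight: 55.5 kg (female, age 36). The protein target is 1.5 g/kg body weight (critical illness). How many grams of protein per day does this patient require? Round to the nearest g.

83 g/day

Protein = 1.5 g/kg × 55.5 kg = 83.25 g/day.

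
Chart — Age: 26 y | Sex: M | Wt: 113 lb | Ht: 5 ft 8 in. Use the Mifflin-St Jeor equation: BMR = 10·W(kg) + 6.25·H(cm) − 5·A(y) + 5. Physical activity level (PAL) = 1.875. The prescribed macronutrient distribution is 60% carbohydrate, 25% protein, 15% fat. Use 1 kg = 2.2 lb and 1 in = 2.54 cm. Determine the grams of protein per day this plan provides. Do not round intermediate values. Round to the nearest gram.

172 g/day

Convert to metric: weight = 113 ÷ 2.2 = 51.3636 kg; height = (5×12 + 8) × 2.54 = 68 × 2.54 = 172.72 cm.
Mifflin-St Jeor (male): BMR = 10(51.3636) + 6.25(172.72) − 5(26) + 5 = 513.6364 + 1079.5 − 130 + 5 = 1468.1364 kcal/day.
TEE = 1468.1364 × 1.875 = 2752.7557 kcal/day.
Protein energy = 25% × 2752.7557 = 688.1889 kcal.
Protein = 688.1889 ÷ 4 kcal/g = 172.0472 g.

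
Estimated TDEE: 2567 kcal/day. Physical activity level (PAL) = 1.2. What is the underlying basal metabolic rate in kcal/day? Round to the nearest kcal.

BMR = TEE ÷ activity factor = 2567 ÷ 1.2 = 2139.1667 kcal/day.

2139 kcal/day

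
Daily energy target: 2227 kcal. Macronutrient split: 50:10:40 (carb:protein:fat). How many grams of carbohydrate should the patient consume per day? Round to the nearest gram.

278 g/day

Carbohydrate energy = 50% × 2227 = 1113.5 kcal.
At 4 kcal/g: 1113.5 ÷ 4 = 278.375 g.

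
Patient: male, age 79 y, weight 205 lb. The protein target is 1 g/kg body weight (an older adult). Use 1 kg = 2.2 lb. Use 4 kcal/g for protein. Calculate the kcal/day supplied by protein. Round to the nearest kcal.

373 kcal/day

Weight in kg = 205 ÷ 2.2 = 93.1818 kg.
Protein = 1 g/kg × 93.1818 kg = 93.1818 g/day.
Protein energy = 93.1818 g × 4 kcal/g = 372.7273 kcal/day.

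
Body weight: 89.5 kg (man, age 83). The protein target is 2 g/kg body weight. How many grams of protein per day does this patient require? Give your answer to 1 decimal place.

179.0 g/day

Protein = 2 g/kg × 89.5 kg = 179 g/day.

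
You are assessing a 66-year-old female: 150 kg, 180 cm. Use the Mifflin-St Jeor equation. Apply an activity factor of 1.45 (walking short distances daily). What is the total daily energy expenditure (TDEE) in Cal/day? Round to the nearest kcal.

3094 Cal/day

Mifflin-St Jeor (female): BMR = 10(150) + 6.25(180) − 5(66) − 161 = 1500 + 1125 − 330 − 161 = 2134 kcal/day.
TEE = BMR × activity factor = 2134 × 1.45 = 3094.3 kcal/day.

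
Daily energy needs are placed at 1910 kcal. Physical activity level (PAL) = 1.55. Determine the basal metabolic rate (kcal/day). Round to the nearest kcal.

BMR = TEE ÷ activity factor = 1910 ÷ 1.55 = 1232.2581 kcal/day.

1232 kcal/day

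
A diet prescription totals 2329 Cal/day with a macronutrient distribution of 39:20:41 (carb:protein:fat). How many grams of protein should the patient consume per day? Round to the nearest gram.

116 g/day

Protein energy = 20% × 2329 = 465.8 kcal.
At 4 kcal/g: 465.8 ÷ 4 = 116.45 g.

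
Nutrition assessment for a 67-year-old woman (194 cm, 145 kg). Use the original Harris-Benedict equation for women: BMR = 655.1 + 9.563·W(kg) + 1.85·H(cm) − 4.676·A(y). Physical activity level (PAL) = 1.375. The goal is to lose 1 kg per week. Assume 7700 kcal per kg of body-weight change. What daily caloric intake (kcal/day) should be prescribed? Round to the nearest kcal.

Harris-Benedict: BMR = 655.1 + 9.563(145) + 1.85(194) − 4.676(67) = 2087.343 kcal/day.
TEE = 2087.343 × 1.375 = 2870.0966 kcal/day.
Required daily deficit = 1 × 7700 ÷ 7 = 1100 kcal/day.
Target intake = 2870.0966 − 1100 = 1770.0966 kcal/day.

1770 kcal/day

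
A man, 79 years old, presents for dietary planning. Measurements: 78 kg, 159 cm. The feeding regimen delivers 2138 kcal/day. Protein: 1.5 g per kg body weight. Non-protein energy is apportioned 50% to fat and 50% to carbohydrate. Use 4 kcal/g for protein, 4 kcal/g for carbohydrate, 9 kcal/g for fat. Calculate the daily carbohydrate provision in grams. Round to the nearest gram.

209 g/day

Protein = 1.5 × 78 = 117 g → 117 × 4 = 468 kcal.
Non-protein calories = 2138 − 468 = 1670 kcal.
Fat: 50% × 1670 = 835 kcal; carbohydrate: 835 kcal.
Carbohydrate: 835 kcal ÷ 4 kcal/g = 208.75 g.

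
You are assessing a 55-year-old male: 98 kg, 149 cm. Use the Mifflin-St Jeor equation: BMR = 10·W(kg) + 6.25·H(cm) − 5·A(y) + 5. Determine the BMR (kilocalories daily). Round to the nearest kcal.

Mifflin-St Jeor (male): BMR = 10(98) + 6.25(149) − 5(55) + 5 = 980 + 931.25 − 275 + 5 = 1641.25 kcal/day.

1641 kilocalories daily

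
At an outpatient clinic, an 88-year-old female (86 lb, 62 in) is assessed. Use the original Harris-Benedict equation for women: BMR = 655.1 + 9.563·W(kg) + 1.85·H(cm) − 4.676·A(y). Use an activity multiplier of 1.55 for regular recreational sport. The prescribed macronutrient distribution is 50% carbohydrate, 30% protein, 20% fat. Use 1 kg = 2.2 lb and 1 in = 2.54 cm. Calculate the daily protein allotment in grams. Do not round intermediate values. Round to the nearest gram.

Convert to metric: weight = 86 ÷ 2.2 = 39.0909 kg; height = 62 × 2.54 = 157.48 cm.
Harris-Benedict: BMR = 655.1 + 9.563(39.0909) + 1.85(157.48) − 4.676(88) = 908.7764 kcal/day.
TEE = 908.7764 × 1.55 = 1408.6034 kcal/day.
Protein energy = 30% × 1408.6034 = 422.581 kcal.
Protein = 422.581 ÷ 4 kcal/g = 105.6453 g.

106 g/day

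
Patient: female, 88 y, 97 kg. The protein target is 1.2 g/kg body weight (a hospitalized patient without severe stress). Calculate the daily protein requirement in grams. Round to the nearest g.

116 g/day

Protein = 1.2 g/kg × 97 kg = 116.4 g/day.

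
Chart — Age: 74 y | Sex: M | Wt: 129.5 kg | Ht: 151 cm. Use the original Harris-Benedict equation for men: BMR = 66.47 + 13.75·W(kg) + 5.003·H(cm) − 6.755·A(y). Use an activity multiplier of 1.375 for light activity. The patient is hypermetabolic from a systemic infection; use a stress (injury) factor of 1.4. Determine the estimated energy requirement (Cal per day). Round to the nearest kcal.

4048 Cal per day

Harris-Benedict: BMR = 66.47 + 13.75(129.5) + 5.003(151) − 6.755(74) = 2102.678 kcal/day.
TEE = BMR × activity factor = 2102.678 × 1.375 = 2891.1823 kcal/day.
Apply stress factor: 2891.1823 × 1.4 = 4047.6552 kcal/day.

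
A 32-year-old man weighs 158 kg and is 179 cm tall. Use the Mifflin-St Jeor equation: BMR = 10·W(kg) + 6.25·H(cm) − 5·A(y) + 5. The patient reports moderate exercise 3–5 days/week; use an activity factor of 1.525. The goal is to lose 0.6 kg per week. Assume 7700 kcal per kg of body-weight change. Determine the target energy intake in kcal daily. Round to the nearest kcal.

3219 kcal daily

Mifflin-St Jeor (male): BMR = 10(158) + 6.25(179) − 5(32) + 5 = 1580 + 1118.75 − 160 + 5 = 2543.75 kcal/day.
TEE = 2543.75 × 1.525 = 3879.2188 kcal/day.
Required daily deficit = 0.6 × 7700 ÷ 7 = 660 kcal/day.
Target intake = 3879.2188 − 660 = 3219.2188 kcal/day.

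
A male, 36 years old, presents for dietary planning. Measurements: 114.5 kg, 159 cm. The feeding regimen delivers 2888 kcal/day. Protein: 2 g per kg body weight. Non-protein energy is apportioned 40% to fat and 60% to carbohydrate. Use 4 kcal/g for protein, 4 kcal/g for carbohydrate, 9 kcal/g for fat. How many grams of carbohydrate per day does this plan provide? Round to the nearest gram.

296 g/day

Protein = 2 × 114.5 = 229 g → 229 × 4 = 916 kcal.
Non-protein calories = 2888 − 916 = 1972 kcal.
Fat: 40% × 1972 = 788.8 kcal; carbohydrate: 1183.2 kcal.
Carbohydrate: 1183.2 kcal ÷ 4 kcal/g = 295.8 g.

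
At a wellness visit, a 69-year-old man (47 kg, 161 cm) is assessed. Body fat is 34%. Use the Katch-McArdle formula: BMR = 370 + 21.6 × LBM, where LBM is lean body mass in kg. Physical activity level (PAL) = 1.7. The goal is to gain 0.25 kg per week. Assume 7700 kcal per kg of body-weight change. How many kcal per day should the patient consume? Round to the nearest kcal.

LBM = 47 × (1 − 0.34) = 31.02 kg. Katch-McArdle: BMR = 370 + 21.6 × 31.02 = 1040.032 kcal/day.
TEE = 1040.032 × 1.7 = 1768.0544 kcal/day.
Required daily surplus = 0.25 × 7700 ÷ 7 = 275 kcal/day.
Target intake = 1768.0544 + 275 = 2043.0544 kcal/day.

2043 kcal per day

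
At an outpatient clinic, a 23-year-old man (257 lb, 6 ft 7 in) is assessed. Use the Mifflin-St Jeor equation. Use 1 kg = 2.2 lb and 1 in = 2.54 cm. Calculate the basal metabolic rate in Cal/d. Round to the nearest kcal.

Convert to metric: weight = 257 ÷ 2.2 = 116.8182 kg; height = (6×12 + 7) × 2.54 = 79 × 2.54 = 200.66 cm.
Mifflin-St Jeor (male): BMR = 10(116.8182) + 6.25(200.66) − 5(23) + 5 = 1168.1818 + 1254.125 − 115 + 5 = 2312.3068 kcal/day.

2312 Cal/d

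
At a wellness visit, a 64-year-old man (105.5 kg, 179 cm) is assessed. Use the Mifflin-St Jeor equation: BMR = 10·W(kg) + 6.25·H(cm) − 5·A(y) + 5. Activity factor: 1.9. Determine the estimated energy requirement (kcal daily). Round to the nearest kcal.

3532 kcal daily

Mifflin-St Jeor (male): BMR = 10(105.5) + 6.25(179) − 5(64) + 5 = 1055 + 1118.75 − 320 + 5 = 1858.75 kcal/day.
TEE = BMR × activity factor = 1858.75 × 1.9 = 3531.625 kcal/day.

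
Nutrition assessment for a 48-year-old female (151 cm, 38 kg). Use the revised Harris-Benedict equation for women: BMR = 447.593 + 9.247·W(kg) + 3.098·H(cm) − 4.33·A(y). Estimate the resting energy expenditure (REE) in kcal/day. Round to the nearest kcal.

Harris-Benedict: BMR = 447.593 + 9.247(38) + 3.098(151) − 4.33(48) = 1058.937 kcal/day.

1059 kcal/day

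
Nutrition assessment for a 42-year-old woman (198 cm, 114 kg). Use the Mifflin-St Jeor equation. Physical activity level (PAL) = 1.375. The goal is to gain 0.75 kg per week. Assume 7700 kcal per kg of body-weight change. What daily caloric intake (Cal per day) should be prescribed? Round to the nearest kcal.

Mifflin-St Jeor (female): BMR = 10(114) + 6.25(198) − 5(42) − 161 = 1140 + 1237.5 − 210 − 161 = 2006.5 kcal/day.
TEE = 2006.5 × 1.375 = 2758.9375 kcal/day.
Required daily surplus = 0.75 × 7700 ÷ 7 = 825 kcal/day.
Target intake = 2758.9375 + 825 = 3583.9375 kcal/day.

3584 Cal per day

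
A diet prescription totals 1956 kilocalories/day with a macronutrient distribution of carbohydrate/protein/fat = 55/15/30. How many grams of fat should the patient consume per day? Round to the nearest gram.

65 g/day

Fat energy = 30% × 1956 = 586.8 kcal.
At 9 kcal/g: 586.8 ÷ 9 = 65.2 g.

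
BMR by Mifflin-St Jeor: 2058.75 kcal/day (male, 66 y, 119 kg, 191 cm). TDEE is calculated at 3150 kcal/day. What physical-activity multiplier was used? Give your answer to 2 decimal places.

1.53

Activity factor = TEE ÷ BMR = 3150 ÷ 2058.75 = 1.53.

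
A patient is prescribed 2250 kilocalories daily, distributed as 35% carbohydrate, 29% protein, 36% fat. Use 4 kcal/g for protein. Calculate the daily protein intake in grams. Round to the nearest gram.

163 g/day

Protein energy = 29% × 2250 = 652.5 kcal.
At 4 kcal/g: 652.5 ÷ 4 = 163.125 g.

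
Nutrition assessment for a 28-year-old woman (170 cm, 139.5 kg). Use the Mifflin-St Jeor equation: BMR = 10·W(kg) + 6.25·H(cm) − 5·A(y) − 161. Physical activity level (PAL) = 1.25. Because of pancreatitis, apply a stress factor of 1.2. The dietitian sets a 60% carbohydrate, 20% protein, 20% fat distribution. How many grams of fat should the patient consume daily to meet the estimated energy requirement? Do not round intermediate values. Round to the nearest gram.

72 g/day

Mifflin-St Jeor (female): BMR = 10(139.5) + 6.25(170) − 5(28) − 161 = 1395 + 1062.5 − 140 − 161 = 2156.5 kcal/day.
TEE = 2156.5 × 1.25 = 2695.625 kcal/day.
With stress factor 1.2: 2695.625 × 1.2 = 3234.75 kcal/day.
Fat energy = 20% × 3234.75 = 646.95 kcal.
Fat = 646.95 ÷ 9 kcal/g = 71.8833 g.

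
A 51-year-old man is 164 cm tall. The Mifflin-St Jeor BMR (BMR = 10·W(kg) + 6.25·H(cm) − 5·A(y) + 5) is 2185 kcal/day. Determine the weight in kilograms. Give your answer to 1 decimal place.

2185 = 10·W + 6.25(164) − 5(51) + 5
10·W = 2185 − 775 = 1410, so W = 141 kg.

141.0 kg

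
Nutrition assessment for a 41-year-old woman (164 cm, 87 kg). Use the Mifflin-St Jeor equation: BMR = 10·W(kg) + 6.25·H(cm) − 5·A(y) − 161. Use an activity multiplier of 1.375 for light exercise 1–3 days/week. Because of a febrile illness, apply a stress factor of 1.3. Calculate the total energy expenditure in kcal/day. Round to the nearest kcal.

2733 kcal/day

Mifflin-St Jeor (female): BMR = 10(87) + 6.25(164) − 5(41) − 161 = 870 + 1025 − 205 − 161 = 1529 kcal/day.
TEE = BMR × activity factor = 1529 × 1.375 = 2102.375 kcal/day.
Apply stress factor: 2102.375 × 1.3 = 2733.0875 kcal/day.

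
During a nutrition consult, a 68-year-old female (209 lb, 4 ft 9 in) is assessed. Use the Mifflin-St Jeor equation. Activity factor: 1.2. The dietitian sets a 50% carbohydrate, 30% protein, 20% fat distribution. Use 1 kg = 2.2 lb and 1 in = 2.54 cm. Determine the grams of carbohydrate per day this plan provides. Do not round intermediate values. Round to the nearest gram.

Convert to metric: weight = 209 ÷ 2.2 = 95 kg; height = (4×12 + 9) × 2.54 = 57 × 2.54 = 144.78 cm.
Mifflin-St Jeor (female): BMR = 10(95) + 6.25(144.78) − 5(68) − 161 = 950 + 904.875 − 340 − 161 = 1353.875 kcal/day.
TEE = 1353.875 × 1.2 = 1624.65 kcal/day.
Carbohydrate energy = 50% × 1624.65 = 812.325 kcal.
Carbohydrate = 812.325 ÷ 4 kcal/g = 203.0813 g.

203 g/day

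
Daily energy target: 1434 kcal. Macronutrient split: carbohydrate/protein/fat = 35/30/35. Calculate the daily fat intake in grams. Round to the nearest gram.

Fat energy = 35% × 1434 = 501.9 kcal.
At 9 kcal/g: 501.9 ÷ 9 = 55.7667 g.

56 g/day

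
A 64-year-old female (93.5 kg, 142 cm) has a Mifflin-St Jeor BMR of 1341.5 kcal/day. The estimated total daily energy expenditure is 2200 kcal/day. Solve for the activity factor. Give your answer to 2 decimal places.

Activity factor = TEE ÷ BMR = 2200 ÷ 1341.5 = 1.64.

1.64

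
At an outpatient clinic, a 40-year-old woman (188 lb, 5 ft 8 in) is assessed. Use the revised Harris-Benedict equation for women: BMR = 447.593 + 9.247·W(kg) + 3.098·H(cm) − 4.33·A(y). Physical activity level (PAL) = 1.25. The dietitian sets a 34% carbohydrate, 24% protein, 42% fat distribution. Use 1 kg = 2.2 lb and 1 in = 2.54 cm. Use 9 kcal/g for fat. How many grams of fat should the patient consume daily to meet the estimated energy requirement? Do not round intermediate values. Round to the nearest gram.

Convert to metric: weight = 188 ÷ 2.2 = 85.4545 kg; height = (5×12 + 8) × 2.54 = 68 × 2.54 = 172.72 cm.
Harris-Benedict: BMR = 447.593 + 9.247(85.4545) + 3.098(172.72) − 4.33(40) = 1599.6777 kcal/day.
TEE = 1599.6777 × 1.25 = 1999.5972 kcal/day.
Fat energy = 42% × 1999.5972 = 839.8308 kcal.
Fat = 839.8308 ÷ 9 kcal/g = 93.3145 g.

93 g/day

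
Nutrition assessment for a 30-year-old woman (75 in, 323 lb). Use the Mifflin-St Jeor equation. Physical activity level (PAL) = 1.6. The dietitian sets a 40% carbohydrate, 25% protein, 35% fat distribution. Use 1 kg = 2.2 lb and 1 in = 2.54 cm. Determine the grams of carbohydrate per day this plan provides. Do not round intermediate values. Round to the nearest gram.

376 g/day

Convert to metric: weight = 323 ÷ 2.2 = 146.8182 kg; height = 75 × 2.54 = 190.5 cm.
Mifflin-St Jeor (female): BMR = 10(146.8182) + 6.25(190.5) − 5(30) − 161 = 1468.1818 + 1190.625 − 150 − 161 = 2347.8068 kcal/day.
TEE = 2347.8068 × 1.6 = 3756.4909 kcal/day.
Carbohydrate energy = 40% × 3756.4909 = 1502.5964 kcal.
Carbohydrate = 1502.5964 ÷ 4 kcal/g = 375.6491 g.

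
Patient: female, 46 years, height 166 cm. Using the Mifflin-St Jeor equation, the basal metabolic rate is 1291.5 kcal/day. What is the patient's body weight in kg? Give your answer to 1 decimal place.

64.5 kg

1291.5 = 10·W + 6.25(166) − 5(46) − 161
10·W = 1291.5 − 646.5 = 645, so W = 64.5 kg.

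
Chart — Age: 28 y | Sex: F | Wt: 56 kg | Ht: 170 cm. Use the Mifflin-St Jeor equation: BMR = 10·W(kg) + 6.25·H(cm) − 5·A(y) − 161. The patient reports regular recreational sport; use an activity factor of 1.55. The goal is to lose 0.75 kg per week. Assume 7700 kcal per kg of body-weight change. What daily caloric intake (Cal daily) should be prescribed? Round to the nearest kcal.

Mifflin-St Jeor (female): BMR = 10(56) + 6.25(170) − 5(28) − 161 = 560 + 1062.5 − 140 − 161 = 1321.5 kcal/day.
TEE = 1321.5 × 1.55 = 2048.325 kcal/day.
Required daily deficit = 0.75 × 7700 ÷ 7 = 825 kcal/day.
Target intake = 2048.325 − 825 = 1223.325 kcal/day.

1223 Cal daily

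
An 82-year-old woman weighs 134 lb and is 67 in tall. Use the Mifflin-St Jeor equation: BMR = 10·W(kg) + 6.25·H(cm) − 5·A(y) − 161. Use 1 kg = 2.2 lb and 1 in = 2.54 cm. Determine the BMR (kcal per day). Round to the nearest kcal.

Convert to metric: weight = 134 ÷ 2.2 = 60.9091 kg; height = 67 × 2.54 = 170.18 cm.
Mifflin-St Jeor (female): BMR = 10(60.9091) + 6.25(170.18) − 5(82) − 161 = 609.0909 + 1063.625 − 410 − 161 = 1101.7159 kcal/day.

1102 kcal per day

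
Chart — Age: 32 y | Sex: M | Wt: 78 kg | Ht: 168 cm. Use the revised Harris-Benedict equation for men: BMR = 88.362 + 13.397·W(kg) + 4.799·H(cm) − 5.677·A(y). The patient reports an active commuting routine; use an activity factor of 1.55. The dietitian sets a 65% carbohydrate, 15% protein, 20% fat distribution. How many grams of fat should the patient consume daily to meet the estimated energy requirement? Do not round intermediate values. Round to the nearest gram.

Harris-Benedict: BMR = 88.362 + 13.397(78) + 4.799(168) − 5.677(32) = 1757.896 kcal/day.
TEE = 1757.896 × 1.55 = 2724.7388 kcal/day.
Fat energy = 20% × 2724.7388 = 544.9478 kcal.
Fat = 544.9478 ÷ 9 kcal/g = 60.5498 g.

61 g/day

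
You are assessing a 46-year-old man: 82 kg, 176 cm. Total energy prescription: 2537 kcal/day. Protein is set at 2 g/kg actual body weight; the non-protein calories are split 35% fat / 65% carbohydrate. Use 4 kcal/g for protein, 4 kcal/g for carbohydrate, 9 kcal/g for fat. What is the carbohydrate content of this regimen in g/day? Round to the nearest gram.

Protein = 2 × 82 = 164 g → 164 × 4 = 656 kcal.
Non-protein calories = 2537 − 656 = 1881 kcal.
Fat: 35% × 1881 = 658.35 kcal; carbohydrate: 1222.65 kcal.
Carbohydrate: 1222.65 kcal ÷ 4 kcal/g = 305.6625 g.

306 g/day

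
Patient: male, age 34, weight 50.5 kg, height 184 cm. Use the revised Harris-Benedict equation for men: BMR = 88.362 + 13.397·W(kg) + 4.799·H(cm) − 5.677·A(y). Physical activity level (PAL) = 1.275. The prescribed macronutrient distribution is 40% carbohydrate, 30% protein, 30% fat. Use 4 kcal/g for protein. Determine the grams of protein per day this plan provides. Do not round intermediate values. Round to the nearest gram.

Harris-Benedict: BMR = 88.362 + 13.397(50.5) + 4.799(184) − 5.677(34) = 1454.9085 kcal/day.
TEE = 1454.9085 × 1.275 = 1855.0083 kcal/day.
Protein energy = 30% × 1855.0083 = 556.5025 kcal.
Protein = 556.5025 ÷ 4 kcal/g = 139.1256 g.

139 g/day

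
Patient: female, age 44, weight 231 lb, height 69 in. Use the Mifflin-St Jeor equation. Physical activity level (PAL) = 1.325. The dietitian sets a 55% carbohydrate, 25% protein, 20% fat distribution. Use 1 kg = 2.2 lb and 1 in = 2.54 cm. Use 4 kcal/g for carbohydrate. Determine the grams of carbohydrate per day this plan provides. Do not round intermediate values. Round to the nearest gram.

Convert to metric: weight = 231 ÷ 2.2 = 105 kg; height = 69 × 2.54 = 175.26 cm.
Mifflin-St Jeor (female): BMR = 10(105) + 6.25(175.26) − 5(44) − 161 = 1050 + 1095.375 − 220 − 161 = 1764.375 kcal/day.
TEE = 1764.375 × 1.325 = 2337.7969 kcal/day.
Carbohydrate energy = 55% × 2337.7969 = 1285.7883 kcal.
Carbohydrate = 1285.7883 ÷ 4 kcal/g = 321.4471 g.

321 g/day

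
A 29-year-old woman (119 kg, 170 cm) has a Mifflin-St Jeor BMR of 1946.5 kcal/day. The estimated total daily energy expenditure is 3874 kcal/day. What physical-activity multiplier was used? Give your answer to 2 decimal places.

1.99

Activity factor = TEE ÷ BMR = 3874 ÷ 1946.5 = 1.99.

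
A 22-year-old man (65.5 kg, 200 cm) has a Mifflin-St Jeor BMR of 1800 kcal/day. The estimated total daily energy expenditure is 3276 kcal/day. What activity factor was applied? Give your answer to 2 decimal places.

Activity factor = TEE ÷ BMR = 3276 ÷ 1800 = 1.82.

1.82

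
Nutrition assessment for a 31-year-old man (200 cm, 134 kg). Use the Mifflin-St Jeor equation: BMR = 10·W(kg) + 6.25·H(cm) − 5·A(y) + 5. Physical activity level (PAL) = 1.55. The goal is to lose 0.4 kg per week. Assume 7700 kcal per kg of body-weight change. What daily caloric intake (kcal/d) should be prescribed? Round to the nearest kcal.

3342 kcal/d

Mifflin-St Jeor (male): BMR = 10(134) + 6.25(200) − 5(31) + 5 = 1340 + 1250 − 155 + 5 = 2440 kcal/day.
TEE = 2440 × 1.55 = 3782 kcal/day.
Required daily deficit = 0.4 × 7700 ÷ 7 = 440 kcal/day.
Target intake = 3782 − 440 = 3342 kcal/day.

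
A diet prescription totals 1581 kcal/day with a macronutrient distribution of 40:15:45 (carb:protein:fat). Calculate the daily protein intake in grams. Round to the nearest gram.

Protein energy = 15% × 1581 = 237.15 kcal.
At 4 kcal/g: 237.15 ÷ 4 = 59.2875 g.

59 g/day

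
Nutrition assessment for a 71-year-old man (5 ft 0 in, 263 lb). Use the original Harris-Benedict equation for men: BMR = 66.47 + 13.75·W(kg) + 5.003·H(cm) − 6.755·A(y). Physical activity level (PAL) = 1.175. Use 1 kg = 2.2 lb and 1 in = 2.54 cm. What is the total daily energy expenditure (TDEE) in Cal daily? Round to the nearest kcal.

Convert to metric: weight = 263 ÷ 2.2 = 119.5455 kg; height = (5×12 + 0) × 2.54 = 60 × 2.54 = 152.4 cm.
Harris-Benedict: BMR = 66.47 + 13.75(119.5455) + 5.003(152.4) − 6.755(71) = 1993.0722 kcal/day.
TEE = BMR × activity factor = 1993.0722 × 1.175 = 2341.8598 kcal/day.

2342 Cal daily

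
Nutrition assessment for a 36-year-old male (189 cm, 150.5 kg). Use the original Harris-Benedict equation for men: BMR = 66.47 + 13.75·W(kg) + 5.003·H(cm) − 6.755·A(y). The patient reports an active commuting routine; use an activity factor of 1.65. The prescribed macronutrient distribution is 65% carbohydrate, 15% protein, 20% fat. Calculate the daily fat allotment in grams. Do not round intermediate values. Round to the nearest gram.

Harris-Benedict: BMR = 66.47 + 13.75(150.5) + 5.003(189) − 6.755(36) = 2838.232 kcal/day.
TEE = 2838.232 × 1.65 = 4683.0828 kcal/day.
Fat energy = 20% × 4683.0828 = 936.6166 kcal.
Fat = 936.6166 ÷ 9 kcal/g = 104.0685 g.

104 g/day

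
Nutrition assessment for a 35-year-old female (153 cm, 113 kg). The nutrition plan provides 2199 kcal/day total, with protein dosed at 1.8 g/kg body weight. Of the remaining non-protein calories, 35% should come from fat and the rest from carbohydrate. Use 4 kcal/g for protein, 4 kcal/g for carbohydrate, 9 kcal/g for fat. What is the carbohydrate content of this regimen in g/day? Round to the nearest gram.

225 g/day

Protein = 1.8 × 113 = 203.4 g → 203.4 × 4 = 813.6 kcal.
Non-protein calories = 2199 − 813.6 = 1385.4 kcal.
Fat: 35% × 1385.4 = 484.89 kcal; carbohydrate: 900.51 kcal.
Carbohydrate: 900.51 kcal ÷ 4 kcal/g = 225.1275 g.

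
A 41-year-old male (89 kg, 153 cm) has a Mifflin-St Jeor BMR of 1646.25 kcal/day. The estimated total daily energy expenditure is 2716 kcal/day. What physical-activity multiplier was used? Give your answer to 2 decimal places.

1.65

Activity factor = TEE ÷ BMR = 2716 ÷ 1646.25 = 1.65.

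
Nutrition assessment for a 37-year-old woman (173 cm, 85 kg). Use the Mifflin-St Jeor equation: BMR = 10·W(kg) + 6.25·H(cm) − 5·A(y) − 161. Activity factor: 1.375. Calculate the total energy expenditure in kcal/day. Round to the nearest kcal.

Mifflin-St Jeor (female): BMR = 10(85) + 6.25(173) − 5(37) − 161 = 850 + 1081.25 − 185 − 161 = 1585.25 kcal/day.
TEE = BMR × activity factor = 1585.25 × 1.375 = 2179.7188 kcal/day.

2180 kcal/day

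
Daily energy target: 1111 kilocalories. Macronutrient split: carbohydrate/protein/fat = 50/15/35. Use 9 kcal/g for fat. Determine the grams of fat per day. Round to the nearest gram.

43 g/day

Fat energy = 35% × 1111 = 388.85 kcal.
At 9 kcal/g: 388.85 ÷ 9 = 43.2056 g.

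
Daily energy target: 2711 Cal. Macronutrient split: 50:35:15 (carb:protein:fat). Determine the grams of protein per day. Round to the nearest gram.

237 g/day

Protein energy = 35% × 2711 = 948.85 kcal.
At 4 kcal/g: 948.85 ÷ 4 = 237.2125 g.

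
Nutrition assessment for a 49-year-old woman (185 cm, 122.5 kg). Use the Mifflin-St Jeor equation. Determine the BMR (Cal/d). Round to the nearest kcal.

Mifflin-St Jeor (female): BMR = 10(122.5) + 6.25(185) − 5(49) − 161 = 1225 + 1156.25 − 245 − 161 = 1975.25 kcal/day.

1975 Cal/d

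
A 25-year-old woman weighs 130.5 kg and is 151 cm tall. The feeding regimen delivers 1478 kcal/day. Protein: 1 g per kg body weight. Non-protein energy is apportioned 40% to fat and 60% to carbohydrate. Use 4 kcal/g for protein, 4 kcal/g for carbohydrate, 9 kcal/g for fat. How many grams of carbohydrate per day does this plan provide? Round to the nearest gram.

143 g/day

Protein = 1 × 130.5 = 130.5 g → 130.5 × 4 = 522 kcal.
Non-protein calories = 1478 − 522 = 956 kcal.
Fat: 40% × 956 = 382.4 kcal; carbohydrate: 573.6 kcal.
Carbohydrate: 573.6 kcal ÷ 4 kcal/g = 143.4 g.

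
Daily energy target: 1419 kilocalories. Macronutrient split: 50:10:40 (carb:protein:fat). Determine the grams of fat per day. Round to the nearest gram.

Fat energy = 40% × 1419 = 567.6 kcal.
At 9 kcal/g: 567.6 ÷ 9 = 63.0667 g.

63 g/day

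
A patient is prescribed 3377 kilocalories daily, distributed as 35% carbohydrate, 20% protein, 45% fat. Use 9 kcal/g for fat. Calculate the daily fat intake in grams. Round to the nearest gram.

169 g/day

Fat energy = 45% × 3377 = 1519.65 kcal.
At 9 kcal/g: 1519.65 ÷ 9 = 168.85 g.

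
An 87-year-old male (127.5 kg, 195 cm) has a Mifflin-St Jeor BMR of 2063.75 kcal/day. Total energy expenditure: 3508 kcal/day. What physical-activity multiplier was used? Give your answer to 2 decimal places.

Activity factor = TEE ÷ BMR = 3508 ÷ 2063.75 = 1.7.

1.70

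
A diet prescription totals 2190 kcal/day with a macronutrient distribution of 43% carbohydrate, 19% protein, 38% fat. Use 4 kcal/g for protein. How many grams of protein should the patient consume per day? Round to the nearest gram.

104 g/day

Protein energy = 19% × 2190 = 416.1 kcal.
At 4 kcal/g: 416.1 ÷ 4 = 104.025 g.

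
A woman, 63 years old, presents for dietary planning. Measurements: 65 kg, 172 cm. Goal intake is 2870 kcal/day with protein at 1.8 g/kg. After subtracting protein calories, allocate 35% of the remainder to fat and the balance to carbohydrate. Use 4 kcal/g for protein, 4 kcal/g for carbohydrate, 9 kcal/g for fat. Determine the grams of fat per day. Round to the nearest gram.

Protein = 1.8 × 65 = 117 g → 117 × 4 = 468 kcal.
Non-protein calories = 2870 − 468 = 2402 kcal.
Fat: 35% × 2402 = 840.7 kcal; carbohydrate: 1561.3 kcal.
Fat: 840.7 kcal ÷ 9 kcal/g = 93.4111 g.

93 g/day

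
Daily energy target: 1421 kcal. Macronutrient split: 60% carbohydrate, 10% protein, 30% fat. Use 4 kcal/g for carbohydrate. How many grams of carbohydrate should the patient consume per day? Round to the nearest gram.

Carbohydrate energy = 60% × 1421 = 852.6 kcal.
At 4 kcal/g: 852.6 ÷ 4 = 213.15 g.

213 g/day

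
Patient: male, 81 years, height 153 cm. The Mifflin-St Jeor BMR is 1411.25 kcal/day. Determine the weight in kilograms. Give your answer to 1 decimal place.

85.5 kg

1411.25 = 10·W + 6.25(153) − 5(81) + 5
10·W = 1411.25 − 556.25 = 855, so W = 85.5 kg.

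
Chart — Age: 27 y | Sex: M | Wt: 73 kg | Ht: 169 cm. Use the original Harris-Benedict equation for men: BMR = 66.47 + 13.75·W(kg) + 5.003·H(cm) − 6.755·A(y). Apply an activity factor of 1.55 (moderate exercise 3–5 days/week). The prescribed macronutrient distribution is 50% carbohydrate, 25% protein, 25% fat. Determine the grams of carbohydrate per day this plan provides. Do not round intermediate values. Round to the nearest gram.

336 g/day

Harris-Benedict: BMR = 66.47 + 13.75(73) + 5.003(169) − 6.755(27) = 1733.342 kcal/day.
TEE = 1733.342 × 1.55 = 2686.6801 kcal/day.
Carbohydrate energy = 50% × 2686.6801 = 1343.3401 kcal.
Carbohydrate = 1343.3401 ÷ 4 kcal/g = 335.835 g.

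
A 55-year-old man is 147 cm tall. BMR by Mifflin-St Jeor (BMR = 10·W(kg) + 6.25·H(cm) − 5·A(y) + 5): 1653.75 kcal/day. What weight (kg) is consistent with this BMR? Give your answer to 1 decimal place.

100.5 kg

1653.75 = 10·W + 6.25(147) − 5(55) + 5
10·W = 1653.75 − 648.75 = 1005, so W = 100.5 kg.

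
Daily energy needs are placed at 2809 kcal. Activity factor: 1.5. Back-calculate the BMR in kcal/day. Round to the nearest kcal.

1873 kcal/day

BMR = TEE ÷ activity factor = 2809 ÷ 1.5 = 1872.6667 kcal/day.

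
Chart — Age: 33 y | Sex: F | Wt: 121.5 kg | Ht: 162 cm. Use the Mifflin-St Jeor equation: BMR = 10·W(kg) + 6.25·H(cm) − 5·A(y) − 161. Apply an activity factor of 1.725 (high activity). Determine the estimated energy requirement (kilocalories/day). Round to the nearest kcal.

Mifflin-St Jeor (female): BMR = 10(121.5) + 6.25(162) − 5(33) − 161 = 1215 + 1012.5 − 165 − 161 = 1901.5 kcal/day.
TEE = BMR × activity factor = 1901.5 × 1.725 = 3280.0875 kcal/day.

3280 kilocalories/day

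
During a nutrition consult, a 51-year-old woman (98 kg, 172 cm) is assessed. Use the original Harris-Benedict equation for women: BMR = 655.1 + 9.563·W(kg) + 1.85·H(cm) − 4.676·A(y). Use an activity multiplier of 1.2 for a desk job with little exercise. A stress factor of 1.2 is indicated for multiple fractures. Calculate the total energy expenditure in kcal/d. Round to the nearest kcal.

Harris-Benedict: BMR = 655.1 + 9.563(98) + 1.85(172) − 4.676(51) = 1671.998 kcal/day.
TEE = BMR × activity factor = 1671.998 × 1.2 = 2006.3976 kcal/day.
Apply stress factor: 2006.3976 × 1.2 = 2407.6771 kcal/day.

2408 kcal/d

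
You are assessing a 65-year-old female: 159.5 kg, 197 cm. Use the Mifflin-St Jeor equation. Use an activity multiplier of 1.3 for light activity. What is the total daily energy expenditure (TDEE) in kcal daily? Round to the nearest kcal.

3042 kcal daily

Mifflin-St Jeor (female): BMR = 10(159.5) + 6.25(197) − 5(65) − 161 = 1595 + 1231.25 − 325 − 161 = 2340.25 kcal/day.
TEE = BMR × activity factor = 2340.25 × 1.3 = 3042.325 kcal/day.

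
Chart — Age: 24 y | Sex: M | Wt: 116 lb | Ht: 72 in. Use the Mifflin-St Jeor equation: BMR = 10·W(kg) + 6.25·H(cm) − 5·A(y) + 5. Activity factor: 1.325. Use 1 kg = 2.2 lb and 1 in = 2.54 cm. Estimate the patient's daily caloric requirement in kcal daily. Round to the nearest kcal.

Convert to metric: weight = 116 ÷ 2.2 = 52.7273 kg; height = 72 × 2.54 = 182.88 cm.
Mifflin-St Jeor (male): BMR = 10(52.7273) + 6.25(182.88) − 5(24) + 5 = 527.2727 + 1143 − 120 + 5 = 1555.2727 kcal/day.
TEE = BMR × activity factor = 1555.2727 × 1.325 = 2060.7364 kcal/day.

2061 kcal daily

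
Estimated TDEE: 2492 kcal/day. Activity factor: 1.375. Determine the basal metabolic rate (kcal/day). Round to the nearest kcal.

BMR = TEE ÷ activity factor = 2492 ÷ 1.375 = 1812.3636 kcal/day.

1812 kcal/day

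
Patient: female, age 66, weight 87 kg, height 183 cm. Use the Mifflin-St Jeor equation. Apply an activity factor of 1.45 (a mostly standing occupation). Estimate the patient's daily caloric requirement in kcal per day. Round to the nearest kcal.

Mifflin-St Jeor (female): BMR = 10(87) + 6.25(183) − 5(66) − 161 = 870 + 1143.75 − 330 − 161 = 1522.75 kcal/day.
TEE = BMR × activity factor = 1522.75 × 1.45 = 2207.9875 kcal/day.

2208 kcal per day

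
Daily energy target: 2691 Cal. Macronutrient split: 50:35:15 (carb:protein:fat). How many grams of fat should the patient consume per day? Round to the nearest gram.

Fat energy = 15% × 2691 = 403.65 kcal.
At 9 kcal/g: 403.65 ÷ 9 = 44.85 g.

45 g/day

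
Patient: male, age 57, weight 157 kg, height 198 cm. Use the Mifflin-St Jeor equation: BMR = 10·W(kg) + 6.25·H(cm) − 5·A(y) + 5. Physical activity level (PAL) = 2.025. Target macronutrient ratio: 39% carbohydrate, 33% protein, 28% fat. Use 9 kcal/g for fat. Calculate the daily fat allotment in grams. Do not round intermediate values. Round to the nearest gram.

Mifflin-St Jeor (male): BMR = 10(157) + 6.25(198) − 5(57) + 5 = 1570 + 1237.5 − 285 + 5 = 2527.5 kcal/day.
TEE = 2527.5 × 2.025 = 5118.1875 kcal/day.
Fat energy = 28% × 5118.1875 = 1433.0925 kcal.
Fat = 1433.0925 ÷ 9 kcal/g = 159.2325 g.

159 g/day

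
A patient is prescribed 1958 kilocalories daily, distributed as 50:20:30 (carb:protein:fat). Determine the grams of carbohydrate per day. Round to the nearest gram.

Carbohydrate energy = 50% × 1958 = 979 kcal.
At 4 kcal/g: 979 ÷ 4 = 244.75 g.

245 g/day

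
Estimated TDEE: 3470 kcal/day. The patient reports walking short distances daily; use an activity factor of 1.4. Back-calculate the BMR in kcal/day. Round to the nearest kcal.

BMR = TEE ÷ activity factor = 3470 ÷ 1.4 = 2478.5714 kcal/day.

2479 kcal/day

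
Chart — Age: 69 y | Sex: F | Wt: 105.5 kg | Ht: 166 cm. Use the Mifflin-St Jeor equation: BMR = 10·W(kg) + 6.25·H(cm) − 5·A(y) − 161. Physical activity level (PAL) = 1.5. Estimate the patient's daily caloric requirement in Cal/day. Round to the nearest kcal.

Mifflin-St Jeor (female): BMR = 10(105.5) + 6.25(166) − 5(69) − 161 = 1055 + 1037.5 − 345 − 161 = 1586.5 kcal/day.
TEE = BMR × activity factor = 1586.5 × 1.5 = 2379.75 kcal/day.

2380 Cal/day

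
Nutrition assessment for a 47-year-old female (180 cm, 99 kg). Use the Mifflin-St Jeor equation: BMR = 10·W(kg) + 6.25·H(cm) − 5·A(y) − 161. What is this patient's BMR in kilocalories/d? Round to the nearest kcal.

Mifflin-St Jeor (female): BMR = 10(99) + 6.25(180) − 5(47) − 161 = 990 + 1125 − 235 − 161 = 1719 kcal/day.

1719 kilocalories/d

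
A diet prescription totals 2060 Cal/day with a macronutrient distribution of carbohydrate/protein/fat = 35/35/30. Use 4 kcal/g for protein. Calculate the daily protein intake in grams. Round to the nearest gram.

180 g/day

Protein energy = 35% × 2060 = 721 kcal.
At 4 kcal/g: 721 ÷ 4 = 180.25 g.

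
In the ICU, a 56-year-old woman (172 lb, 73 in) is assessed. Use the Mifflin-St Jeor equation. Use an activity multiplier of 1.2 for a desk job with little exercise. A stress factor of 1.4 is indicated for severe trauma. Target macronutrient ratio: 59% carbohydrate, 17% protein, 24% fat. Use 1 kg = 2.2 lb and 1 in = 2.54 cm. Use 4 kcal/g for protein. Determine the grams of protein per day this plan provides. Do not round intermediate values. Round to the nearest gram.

Convert to metric: weight = 172 ÷ 2.2 = 78.1818 kg; height = 73 × 2.54 = 185.42 cm.
Mifflin-St Jeor (female): BMR = 10(78.1818) + 6.25(185.42) − 5(56) − 161 = 781.8182 + 1158.875 − 280 − 161 = 1499.6932 kcal/day.
TEE = 1499.6932 × 1.2 = 1799.6318 kcal/day.
With stress factor 1.4: 1799.6318 × 1.4 = 2519.4845 kcal/day.
Protein energy = 17% × 2519.4845 = 428.3124 kcal.
Protein = 428.3124 ÷ 4 kcal/g = 107.0781 g.

107 g/day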